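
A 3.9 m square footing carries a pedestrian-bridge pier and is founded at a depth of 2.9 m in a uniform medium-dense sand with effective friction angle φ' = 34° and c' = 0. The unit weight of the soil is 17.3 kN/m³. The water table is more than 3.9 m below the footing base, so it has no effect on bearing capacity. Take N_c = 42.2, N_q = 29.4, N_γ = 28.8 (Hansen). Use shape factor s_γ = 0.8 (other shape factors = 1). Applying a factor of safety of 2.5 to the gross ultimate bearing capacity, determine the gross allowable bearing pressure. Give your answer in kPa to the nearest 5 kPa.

q = γ·D_f = 17.3 × 2.9 = 50.17 kPa.
q·N_q = 50.17 × 29.4 = 1475 kPa
0.5·γ·B·N_γ·s_γ = 0.5 × 17.3 × 3.9 × 28.8 × 0.8 = 777.25 kPa
q_ult = 1475 + 777.25 = 2252.3 kPa.
q_all = q_ult / FS = 2252.3 / 2.5 = 900.9 kPa.

q_all ≈ 900 kPa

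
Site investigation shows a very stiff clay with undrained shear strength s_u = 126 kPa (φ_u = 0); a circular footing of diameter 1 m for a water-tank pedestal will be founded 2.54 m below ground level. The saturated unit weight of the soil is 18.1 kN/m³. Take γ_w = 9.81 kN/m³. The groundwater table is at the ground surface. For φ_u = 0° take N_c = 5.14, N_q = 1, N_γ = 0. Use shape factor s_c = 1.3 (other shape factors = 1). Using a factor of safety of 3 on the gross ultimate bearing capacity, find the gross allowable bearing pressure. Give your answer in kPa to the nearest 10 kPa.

γ' = 18.1 − 9.81 = 8.29 kN/m³ (submerged throughout). q = 8.29 × 2.54 = 21.057 kPa.
c·N_c·s_c = 126 × 5.14 × 1.3 = 841.93 kPa
q·N_q = 21.057 × 1 = 21.057 kPa
q_ult = 841.93 + 21.057 = 862.99 kPa.
q_all = 862.99 / 3 = 287.66 kPa.

q_all ≈ 290 kPa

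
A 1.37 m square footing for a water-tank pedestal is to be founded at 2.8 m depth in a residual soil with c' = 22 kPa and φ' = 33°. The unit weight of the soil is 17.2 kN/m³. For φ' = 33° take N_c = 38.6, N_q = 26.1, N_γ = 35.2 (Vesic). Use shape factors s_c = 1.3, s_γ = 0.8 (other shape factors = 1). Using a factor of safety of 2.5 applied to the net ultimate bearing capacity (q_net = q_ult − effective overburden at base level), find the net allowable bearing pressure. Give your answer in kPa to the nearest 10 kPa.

q_all(net) ≈ 1060 kPa

Overburden at base level: q = 17.2 × 2.8 = 48.16 kPa.
Cohesion term c·N_c·s_c = 22 × 38.6 × 1.3 = 1104 kPa; surcharge term q·N_q = 48.16 × 26.1 = 1257 kPa; self-weight term 0.5·γ·B·N_γ·s_γ = 0.5 × 17.2 × 1.37 × 35.2 × 0.8 = 331.78 kPa.
q_ult = 1104 + 1257 + 331.78 = 2692.7 kPa.
Net ultimate: q_net = 2692.7 − 48.16 = 2644.6 kPa.
q_all(net) = 2644.6 / 2.5 = 1057.8 kPa.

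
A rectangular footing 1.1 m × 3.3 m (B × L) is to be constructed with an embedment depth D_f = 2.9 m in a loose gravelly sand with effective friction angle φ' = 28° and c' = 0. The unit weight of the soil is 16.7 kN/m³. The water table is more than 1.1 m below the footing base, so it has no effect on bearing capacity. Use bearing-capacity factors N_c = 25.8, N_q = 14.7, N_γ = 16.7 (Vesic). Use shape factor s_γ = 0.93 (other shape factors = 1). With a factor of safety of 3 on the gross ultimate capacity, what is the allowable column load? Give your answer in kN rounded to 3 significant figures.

Overburden at base level: q = 16.7 × 2.9 = 48.43 kPa.
Surcharge term q·N_q = 48.43 × 14.7 = 711.92 kPa; self-weight term 0.5·γ·B·N_γ·s_γ = 0.5 × 16.7 × 1.1 × 16.7 × 0.93 = 142.65 kPa.
q_ult = 711.92 + 142.65 = 854.57 kPa.
Gross allowable pressure q_all = 854.57 / 3 = 284.86 kPa.
Footing area = 3.63 m², so allowable column load = 284.86 × 3.63 = 1034 kN.

P_all ≈ 1030 kN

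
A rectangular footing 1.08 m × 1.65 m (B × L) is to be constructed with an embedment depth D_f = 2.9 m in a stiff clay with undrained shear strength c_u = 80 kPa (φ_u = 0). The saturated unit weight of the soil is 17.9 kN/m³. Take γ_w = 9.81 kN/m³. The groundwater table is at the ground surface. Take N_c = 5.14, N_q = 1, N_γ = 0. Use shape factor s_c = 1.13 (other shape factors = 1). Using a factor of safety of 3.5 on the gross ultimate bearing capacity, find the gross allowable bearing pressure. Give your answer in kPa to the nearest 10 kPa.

γ' = 17.9 − 9.81 = 8.09 kN/m³ (submerged throughout). q = 8.09 × 2.9 = 23.461 kPa.
c·N_c·s_c = 80 × 5.14 × 1.13 = 464.66 kPa
q·N_q = 23.461 × 1 = 23.461 kPa
q_ult = 464.66 + 23.461 = 488.12 kPa.
q_all = 488.12 / 3.5 = 139.46 kPa.

q_all ≈ 140 kPa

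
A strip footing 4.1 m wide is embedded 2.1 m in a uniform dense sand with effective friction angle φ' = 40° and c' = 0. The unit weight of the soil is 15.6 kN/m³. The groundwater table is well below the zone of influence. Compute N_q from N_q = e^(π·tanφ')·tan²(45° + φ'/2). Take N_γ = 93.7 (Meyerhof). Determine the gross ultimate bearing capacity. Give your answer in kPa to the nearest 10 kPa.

q_ult ≈ 5100 kPa

tan40° = 0.8391, so N_q = e^(π×0.8391)·tan²(65°) = 13.959 × 4.599 = 64.2.
q = γ·D_f = 15.6 × 2.1 = 32.76 kPa.
q·N_q = 32.76 × 64.195 = 2103 kPa
0.5·γ·B·N_γ = 0.5 × 15.6 × 4.1 × 93.7 = 2996.5 kPa
q_ult = 2103 + 2996.5 = 5099.6 kPa.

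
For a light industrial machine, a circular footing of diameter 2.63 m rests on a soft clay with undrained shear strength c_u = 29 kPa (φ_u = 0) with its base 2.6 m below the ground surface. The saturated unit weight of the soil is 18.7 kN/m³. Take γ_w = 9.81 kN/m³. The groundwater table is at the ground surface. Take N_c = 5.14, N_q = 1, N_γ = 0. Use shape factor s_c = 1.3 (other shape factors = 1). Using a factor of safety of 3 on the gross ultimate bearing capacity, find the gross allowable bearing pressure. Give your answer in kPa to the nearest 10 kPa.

q_all ≈ 70 kPa

γ' = 18.7 − 9.81 = 8.89 kN/m³ (submerged throughout). q = 8.89 × 2.6 = 23.114 kPa.
c·N_c·s_c = 29 × 5.14 × 1.3 = 193.78 kPa
q·N_q = 23.114 × 1 = 23.114 kPa
q_ult = 193.78 + 23.114 = 216.89 kPa.
q_all = 216.89 / 3 = 72.297 kPa.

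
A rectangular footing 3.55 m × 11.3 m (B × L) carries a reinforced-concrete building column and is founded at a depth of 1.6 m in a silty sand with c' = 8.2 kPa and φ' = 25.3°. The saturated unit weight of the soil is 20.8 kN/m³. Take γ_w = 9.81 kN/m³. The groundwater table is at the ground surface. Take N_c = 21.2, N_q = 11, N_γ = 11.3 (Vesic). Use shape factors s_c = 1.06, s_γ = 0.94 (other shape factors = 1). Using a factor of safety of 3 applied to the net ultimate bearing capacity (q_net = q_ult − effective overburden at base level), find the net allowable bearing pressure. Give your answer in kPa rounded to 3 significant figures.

With the water table at the surface the whole profile is submerged: γ' = 20.8 − 9.81 = 10.99 kN/m³, so q = γ'·D_f = 17.584 kPa; the same γ' applies in the ½γBN_γ term.
q_ult = c·N_c·s_c + q·N_q + 0.5·γ·B·N_γ·s_γ
     = 8.2 × 21.2 × 1.06 + 17.584 × 11 + 0.5 × 10.99 × 3.55 × 11.3 × 0.94
     = 184.27 + 193.42 + 207.21 = 584.9 kPa.
Net ultimate: q_net = 584.9 − 17.584 = 567.32 kPa.
q_all(net) = 567.32 / 3 = 189.11 kPa.

q_all(net) ≈ 189 kPa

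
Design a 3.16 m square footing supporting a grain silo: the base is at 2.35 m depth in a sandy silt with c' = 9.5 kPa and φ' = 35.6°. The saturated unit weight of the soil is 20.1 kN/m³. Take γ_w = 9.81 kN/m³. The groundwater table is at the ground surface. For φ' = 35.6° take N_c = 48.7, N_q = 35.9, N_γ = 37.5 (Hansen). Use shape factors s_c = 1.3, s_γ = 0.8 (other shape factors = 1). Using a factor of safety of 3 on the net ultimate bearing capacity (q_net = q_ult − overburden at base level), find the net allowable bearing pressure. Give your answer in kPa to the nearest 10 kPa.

γ' = 20.1 − 9.81 = 10.29 kN/m³ (submerged throughout). q = 10.29 × 2.35 = 24.182 kPa; the same γ' applies in the ½γBN_γ term.
c·N_c·s_c = 9.5 × 48.7 × 1.3 = 601.45 kPa
q·N_q = 24.182 × 35.9 = 868.12 kPa
0.5·γ·B·N_γ·s_γ = 0.5 × 10.29 × 3.16 × 37.5 × 0.8 = 487.75 kPa
q_ult = 601.45 + 868.12 + 487.75 = 1957.3 kPa.
q_net = 1957.3 − 24.182 = 1933.1 kPa.
q_all(net) = 1933.1 / 3 = 644.38 kPa.

q_all(net) ≈ 640 kPa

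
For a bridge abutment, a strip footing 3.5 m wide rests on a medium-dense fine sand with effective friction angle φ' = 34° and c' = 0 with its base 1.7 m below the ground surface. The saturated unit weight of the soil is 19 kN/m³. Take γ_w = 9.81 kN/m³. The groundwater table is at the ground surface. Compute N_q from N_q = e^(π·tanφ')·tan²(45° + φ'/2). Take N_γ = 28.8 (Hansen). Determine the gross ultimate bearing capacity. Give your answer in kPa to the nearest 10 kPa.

tan34° = 0.6745, so N_q = e^(π×0.6745)·tan²(62°) = 8.323 × 3.537 = 29.44.
γ' = 19 − 9.81 = 9.19 kN/m³ (submerged throughout). q = 9.19 × 1.7 = 15.623 kPa; the same γ' applies in the ½γBN_γ term.
q·N_q = 15.623 × 29.44 = 459.94 kPa
0.5·γ·B·N_γ = 0.5 × 9.19 × 3.5 × 28.8 = 463.18 kPa
q_ult = 459.94 + 463.18 = 923.11 kPa.

q_ult ≈ 920 kPa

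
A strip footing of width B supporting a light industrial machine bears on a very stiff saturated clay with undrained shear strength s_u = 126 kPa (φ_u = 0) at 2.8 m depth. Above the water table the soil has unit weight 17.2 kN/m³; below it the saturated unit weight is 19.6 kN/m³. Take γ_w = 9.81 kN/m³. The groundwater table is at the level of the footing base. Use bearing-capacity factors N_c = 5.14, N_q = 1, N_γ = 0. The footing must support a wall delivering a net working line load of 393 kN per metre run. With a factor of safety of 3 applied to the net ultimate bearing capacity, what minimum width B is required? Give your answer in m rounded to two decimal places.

Overburden at base level: q = 17.2 × 2.8 = 48.16 kPa.
Cohesion term c·N_c = 126 × 5.14 = 647.64 kPa; surcharge term q·N_q = 48.16 × 1 = 48.16 kPa.
q_ult = 647.64 + 48.16 = 695.8 kPa.
For φ = 0 the ½γBN_γ term vanishes, so q_ult is independent of B. q_net = 695.8 − 48.16 = 647.64 kPa; q_all(net) = 647.64/3 = 215.88 kPa.
Required width B = w / q_all(net) = 393 / 215.88 = 1.82 m.

B = 1.82 m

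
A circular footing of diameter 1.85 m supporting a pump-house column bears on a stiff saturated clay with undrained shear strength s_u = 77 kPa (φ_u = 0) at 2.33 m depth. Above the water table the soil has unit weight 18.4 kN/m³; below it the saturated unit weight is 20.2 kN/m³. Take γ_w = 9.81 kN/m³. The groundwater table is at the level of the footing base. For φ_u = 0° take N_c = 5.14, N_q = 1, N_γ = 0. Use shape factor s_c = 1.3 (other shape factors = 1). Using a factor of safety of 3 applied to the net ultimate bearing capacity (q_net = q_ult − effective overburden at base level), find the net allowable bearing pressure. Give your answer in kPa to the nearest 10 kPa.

q = γ·D_f = 18.4 × 2.33 = 42.872 kPa.
c·N_c·s_c = 77 × 5.14 × 1.3 = 514.51 kPa
q·N_q = 42.872 × 1 = 42.872 kPa
q_ult = 514.51 + 42.872 = 557.39 kPa.
Net ultimate: q_net = 557.39 − 42.872 = 514.51 kPa.
q_all(net) = 514.51 / 3 = 171.5 kPa.

q_all(net) ≈ 170 kPa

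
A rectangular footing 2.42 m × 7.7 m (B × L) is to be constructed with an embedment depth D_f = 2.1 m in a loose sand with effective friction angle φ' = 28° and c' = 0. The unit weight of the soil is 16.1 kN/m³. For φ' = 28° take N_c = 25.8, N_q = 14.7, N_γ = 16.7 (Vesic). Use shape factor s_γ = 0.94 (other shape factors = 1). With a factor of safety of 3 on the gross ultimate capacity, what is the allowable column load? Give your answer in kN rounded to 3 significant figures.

q = γ·D_f = 16.1 × 2.1 = 33.81 kPa.
q·N_q = 33.81 × 14.7 = 497.01 kPa
0.5·γ·B·N_γ·s_γ = 0.5 × 16.1 × 2.42 × 16.7 × 0.94 = 305.81 kPa
q_ult = 497.01 + 305.81 = 802.82 kPa.
Gross allowable pressure q_all = 802.82 / 3 = 267.61 kPa.
Footing area = 18.634 m², so allowable column load = 267.61 × 18.634 = 4986.6 kN.

P_all ≈ 4990 kN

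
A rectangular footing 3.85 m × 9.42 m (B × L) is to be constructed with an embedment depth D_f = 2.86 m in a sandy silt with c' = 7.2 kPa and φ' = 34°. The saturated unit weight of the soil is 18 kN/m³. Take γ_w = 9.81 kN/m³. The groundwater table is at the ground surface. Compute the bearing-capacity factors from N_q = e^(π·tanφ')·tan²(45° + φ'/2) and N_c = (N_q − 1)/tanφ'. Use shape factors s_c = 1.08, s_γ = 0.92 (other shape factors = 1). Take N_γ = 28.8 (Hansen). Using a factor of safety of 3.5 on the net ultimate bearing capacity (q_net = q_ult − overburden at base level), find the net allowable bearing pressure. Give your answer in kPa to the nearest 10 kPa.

q_all(net) ≈ 400 kPa

N_q = e^(π·tan34°)·tan²(62°) = 29.44; N_c = (N_q − 1)/tanφ' = 42.16.
γ' = 18 − 9.81 = 8.19 kN/m³ (submerged throughout). q = 8.19 × 2.86 = 23.423 kPa; the same γ' applies in the ½γBN_γ term.
c·N_c·s_c = 7.2 × 42.164 × 1.08 = 327.87 kPa
q·N_q = 23.423 × 29.44 = 689.58 kPa
0.5·γ·B·N_γ·s_γ = 0.5 × 8.19 × 3.85 × 28.8 × 0.92 = 417.73 kPa
q_ult = 327.87 + 689.58 + 417.73 = 1435.2 kPa.
q_net = 1435.2 − 23.423 = 1411.8 kPa.
q_all(net) = 1411.8 / 3.5 = 403.36 kPa.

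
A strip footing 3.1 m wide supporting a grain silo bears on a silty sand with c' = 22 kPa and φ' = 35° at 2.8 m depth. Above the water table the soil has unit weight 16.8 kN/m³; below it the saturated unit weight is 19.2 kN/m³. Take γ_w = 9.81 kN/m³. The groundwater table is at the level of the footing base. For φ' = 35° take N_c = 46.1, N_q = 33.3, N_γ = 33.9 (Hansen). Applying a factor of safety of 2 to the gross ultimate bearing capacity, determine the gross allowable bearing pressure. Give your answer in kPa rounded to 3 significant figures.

q_all ≈ 1540 kPa

q = γ·D_f = 16.8 × 2.8 = 47.04 kPa.
For the ½γBN_γ term take γ' = 19.2 − 9.81 = 9.39 kN/m³ (soil below base is submerged).
c·N_c = 22 × 46.1 = 1014.2 kPa
q·N_q = 47.04 × 33.3 = 1566.4 kPa
0.5·γ·B·N_γ = 0.5 × 9.39 × 3.1 × 33.9 = 493.4 kPa
q_ult = 1014.2 + 1566.4 + 493.4 = 3074 kPa.
q_all = q_ult / FS = 3074 / 2 = 1537 kPa.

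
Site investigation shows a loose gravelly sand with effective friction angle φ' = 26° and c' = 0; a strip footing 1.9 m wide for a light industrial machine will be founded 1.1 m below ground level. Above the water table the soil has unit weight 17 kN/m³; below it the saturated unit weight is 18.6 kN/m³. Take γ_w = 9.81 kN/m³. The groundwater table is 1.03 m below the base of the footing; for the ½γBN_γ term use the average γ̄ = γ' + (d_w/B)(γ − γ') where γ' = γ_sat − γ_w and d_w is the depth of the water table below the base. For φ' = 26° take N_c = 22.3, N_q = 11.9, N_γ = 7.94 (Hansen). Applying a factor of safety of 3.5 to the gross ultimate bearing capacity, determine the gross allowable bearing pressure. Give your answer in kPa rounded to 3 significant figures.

q_all ≈ 92.1 kPa

Effective surcharge at the founding depth q = γ·D_f = 17 × 1.1 = 18.7 kPa.
With d_w = 1.03 m < B, γ̄ = 8.79 + (1.03/1.9) × (17 − 8.79) = 13.241 kN/m³.
q_ult = q·N_q + 0.5·γ·B·N_γ
     = 18.7 × 11.9 + 0.5 × 13.241 × 1.9 × 7.94
     = 222.53 + 99.874 = 322.4 kPa.
q_all = q_ult / FS = 322.4 / 3.5 = 92.116 kPa.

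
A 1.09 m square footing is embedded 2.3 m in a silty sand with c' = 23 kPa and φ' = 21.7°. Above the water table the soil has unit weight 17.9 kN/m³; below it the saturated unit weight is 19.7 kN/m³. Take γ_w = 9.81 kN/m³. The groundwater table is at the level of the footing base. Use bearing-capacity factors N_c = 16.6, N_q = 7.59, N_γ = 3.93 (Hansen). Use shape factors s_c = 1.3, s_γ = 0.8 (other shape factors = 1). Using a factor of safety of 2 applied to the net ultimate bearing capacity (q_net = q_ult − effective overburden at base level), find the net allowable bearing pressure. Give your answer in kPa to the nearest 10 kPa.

q = γ·D_f = 17.9 × 2.3 = 41.17 kPa.
For the ½γBN_γ term take γ' = 19.7 − 9.81 = 9.89 kN/m³ (soil below base is submerged).
c·N_c·s_c = 23 × 16.6 × 1.3 = 496.34 kPa
q·N_q = 41.17 × 7.59 = 312.48 kPa
0.5·γ·B·N_γ·s_γ = 0.5 × 9.89 × 1.09 × 3.93 × 0.8 = 16.946 kPa
q_ult = 496.34 + 312.48 + 16.946 = 825.77 kPa.
Net ultimate: q_net = 825.77 − 41.17 = 784.6 kPa.
q_all(net) = 784.6 / 2 = 392.3 kPa.

q_all(net) ≈ 390 kPa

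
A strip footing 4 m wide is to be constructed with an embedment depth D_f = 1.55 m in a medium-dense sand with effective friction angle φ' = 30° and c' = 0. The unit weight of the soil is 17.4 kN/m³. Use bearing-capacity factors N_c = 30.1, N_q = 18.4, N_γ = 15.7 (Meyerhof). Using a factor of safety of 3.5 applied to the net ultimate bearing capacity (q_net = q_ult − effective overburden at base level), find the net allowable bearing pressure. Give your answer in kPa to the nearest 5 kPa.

Overburden at base level: q = 17.4 × 1.55 = 26.97 kPa.
Surcharge term q·N_q = 26.97 × 18.4 = 496.25 kPa; self-weight term 0.5·γ·B·N_γ = 0.5 × 17.4 × 4 × 15.7 = 546.36 kPa.
q_ult = 496.25 + 546.36 = 1042.6 kPa.
Net ultimate: q_net = 1042.6 − 26.97 = 1015.6 kPa.
q_all(net) = 1015.6 / 3.5 = 290.18 kPa.

q_all(net) ≈ 290 kPa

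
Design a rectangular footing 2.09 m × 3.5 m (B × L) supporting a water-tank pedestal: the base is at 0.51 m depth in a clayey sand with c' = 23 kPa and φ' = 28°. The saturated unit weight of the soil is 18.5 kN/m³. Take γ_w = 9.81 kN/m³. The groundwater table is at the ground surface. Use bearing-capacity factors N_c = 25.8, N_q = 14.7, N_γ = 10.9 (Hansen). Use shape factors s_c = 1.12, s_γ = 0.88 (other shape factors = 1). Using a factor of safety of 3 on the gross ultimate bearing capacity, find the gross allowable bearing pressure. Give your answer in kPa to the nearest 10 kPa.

q_all ≈ 270 kPa

γ' = 18.5 − 9.81 = 8.69 kN/m³ (submerged throughout). q = 8.69 × 0.51 = 4.4319 kPa; the same γ' applies in the ½γBN_γ term.
c·N_c·s_c = 23 × 25.8 × 1.12 = 664.61 kPa
q·N_q = 4.4319 × 14.7 = 65.149 kPa
0.5·γ·B·N_γ·s_γ = 0.5 × 8.69 × 2.09 × 10.9 × 0.88 = 87.105 kPa
q_ult = 664.61 + 65.149 + 87.105 = 816.86 kPa.
q_all = 816.86 / 3 = 272.29 kPa.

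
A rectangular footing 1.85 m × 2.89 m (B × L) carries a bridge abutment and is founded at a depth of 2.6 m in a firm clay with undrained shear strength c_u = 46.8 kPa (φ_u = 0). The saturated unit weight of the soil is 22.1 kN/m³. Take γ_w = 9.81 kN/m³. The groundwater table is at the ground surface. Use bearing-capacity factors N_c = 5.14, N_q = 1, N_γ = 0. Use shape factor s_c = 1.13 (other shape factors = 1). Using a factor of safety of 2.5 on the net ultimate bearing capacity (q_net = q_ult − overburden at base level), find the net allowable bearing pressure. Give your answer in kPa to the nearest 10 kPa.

γ' = 22.1 − 9.81 = 12.29 kN/m³ (submerged throughout). q = 12.29 × 2.6 = 31.954 kPa.
c·N_c·s_c = 46.8 × 5.14 × 1.13 = 271.82 kPa
q·N_q = 31.954 × 1 = 31.954 kPa
q_ult = 271.82 + 31.954 = 303.78 kPa.
q_net = 303.78 − 31.954 = 271.82 kPa.
q_all(net) = 271.82 / 2.5 = 108.73 kPa.

q_all(net) ≈ 110 kPa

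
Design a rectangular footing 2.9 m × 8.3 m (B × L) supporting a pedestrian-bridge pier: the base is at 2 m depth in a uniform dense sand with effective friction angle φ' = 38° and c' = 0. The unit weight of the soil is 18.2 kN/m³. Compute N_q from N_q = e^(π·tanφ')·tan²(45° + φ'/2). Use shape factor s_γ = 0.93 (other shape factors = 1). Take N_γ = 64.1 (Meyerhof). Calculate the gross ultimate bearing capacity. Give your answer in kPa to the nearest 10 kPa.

q_ult ≈ 3350 kPa

tan38° = 0.7813, so N_q = e^(π×0.7813)·tan²(64°) = 11.64 × 4.204 = 48.93.
q = γ·D_f = 18.2 × 2 = 36.4 kPa.
q·N_q = 36.4 × 48.933 = 1781.2 kPa
0.5·γ·B·N_γ·s_γ = 0.5 × 18.2 × 2.9 × 64.1 × 0.93 = 1573.2 kPa
q_ult = 1781.2 + 1573.2 = 3354.4 kPa.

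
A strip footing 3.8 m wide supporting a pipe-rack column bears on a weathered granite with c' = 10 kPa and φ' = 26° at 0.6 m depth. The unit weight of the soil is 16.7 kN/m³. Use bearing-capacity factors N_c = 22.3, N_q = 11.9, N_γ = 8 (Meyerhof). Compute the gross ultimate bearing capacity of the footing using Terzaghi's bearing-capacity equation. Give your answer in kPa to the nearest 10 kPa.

Effective surcharge at the founding depth q = γ·D_f = 16.7 × 0.6 = 10.02 kPa.
q_ult = c·N_c + q·N_q + 0.5·γ·B·N_γ
     = 10 × 22.3 + 10.02 × 11.9 + 0.5 × 16.7 × 3.8 × 8
     = 223 + 119.24 + 253.84 = 596.08 kPa.

q_ult ≈ 600 kPa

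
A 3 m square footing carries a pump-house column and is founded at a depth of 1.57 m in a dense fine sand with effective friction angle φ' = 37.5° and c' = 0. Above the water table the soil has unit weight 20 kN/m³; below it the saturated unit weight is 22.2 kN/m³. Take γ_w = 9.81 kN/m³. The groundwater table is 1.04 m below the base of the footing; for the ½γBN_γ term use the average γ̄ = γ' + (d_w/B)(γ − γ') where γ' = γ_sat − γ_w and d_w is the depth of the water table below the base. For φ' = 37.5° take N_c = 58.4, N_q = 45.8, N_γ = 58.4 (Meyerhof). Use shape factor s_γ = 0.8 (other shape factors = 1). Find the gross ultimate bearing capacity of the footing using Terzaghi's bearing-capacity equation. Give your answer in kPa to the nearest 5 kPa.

q_ult ≈ 2490 kPa

Effective surcharge at the founding depth q = γ·D_f = 20 × 1.57 = 31.4 kPa.
With d_w = 1.04 m < B, γ̄ = 12.39 + (1.04/3) × (20 − 12.39) = 15.028 kN/m³.
q_ult = q·N_q + 0.5·γ·B·N_γ·s_γ
     = 31.4 × 45.8 + 0.5 × 15.028 × 3 × 58.4 × 0.8
     = 1438.1 + 1053.2 = 2491.3 kPa.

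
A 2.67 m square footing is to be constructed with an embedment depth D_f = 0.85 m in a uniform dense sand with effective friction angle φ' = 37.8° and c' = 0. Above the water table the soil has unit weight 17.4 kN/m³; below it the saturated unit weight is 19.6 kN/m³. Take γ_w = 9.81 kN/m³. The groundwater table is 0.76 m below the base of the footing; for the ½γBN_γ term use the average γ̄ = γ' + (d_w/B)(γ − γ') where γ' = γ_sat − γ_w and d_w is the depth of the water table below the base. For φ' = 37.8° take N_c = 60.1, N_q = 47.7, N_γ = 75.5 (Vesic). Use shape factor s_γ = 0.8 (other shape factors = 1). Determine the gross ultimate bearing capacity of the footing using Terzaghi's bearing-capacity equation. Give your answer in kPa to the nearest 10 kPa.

q_ult ≈ 1670 kPa

Overburden at base level: q = 17.4 × 0.85 = 14.79 kPa.
The water table is 0.76 m below the base (< B = 2.67 m), so the ½γBN_γ term uses γ̄ = γ' + (d_w/B)(γ − γ') = 9.79 + (0.76/2.67)(17.4 − 9.79) = 11.956 kN/m³.
Surcharge term q·N_q = 14.79 × 47.7 = 705.48 kPa; self-weight term 0.5·γ·B·N_γ·s_γ = 0.5 × 11.956 × 2.67 × 75.5 × 0.8 = 964.07 kPa.
q_ult = 705.48 + 964.07 = 1669.6 kPa.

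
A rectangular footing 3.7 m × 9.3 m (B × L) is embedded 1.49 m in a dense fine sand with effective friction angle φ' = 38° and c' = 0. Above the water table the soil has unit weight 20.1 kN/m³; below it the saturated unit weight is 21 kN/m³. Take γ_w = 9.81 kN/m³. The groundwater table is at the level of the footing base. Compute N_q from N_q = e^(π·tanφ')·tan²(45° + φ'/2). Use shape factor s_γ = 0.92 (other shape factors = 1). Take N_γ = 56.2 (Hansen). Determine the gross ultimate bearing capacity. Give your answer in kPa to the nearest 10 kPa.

q_ult ≈ 2540 kPa

tan38° = 0.7813, so N_q = e^(π×0.7813)·tan²(64°) = 11.64 × 4.204 = 48.93.
q = γ·D_f = 20.1 × 1.49 = 29.949 kPa.
For the ½γBN_γ term take γ' = 21 − 9.81 = 11.19 kN/m³ (soil below base is submerged).
q·N_q = 29.949 × 48.933 = 1465.5 kPa
0.5·γ·B·N_γ·s_γ = 0.5 × 11.19 × 3.7 × 56.2 × 0.92 = 1070.4 kPa
q_ult = 1465.5 + 1070.4 = 2535.9 kPa.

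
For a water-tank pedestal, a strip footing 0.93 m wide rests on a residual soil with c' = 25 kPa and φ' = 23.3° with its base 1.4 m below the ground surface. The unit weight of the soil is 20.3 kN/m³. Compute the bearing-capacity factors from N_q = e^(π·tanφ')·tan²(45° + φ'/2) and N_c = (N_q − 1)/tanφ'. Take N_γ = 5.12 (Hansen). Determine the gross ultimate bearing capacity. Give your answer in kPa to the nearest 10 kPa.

q_ult ≈ 760 kPa

tan23.3° = 0.4307, so N_q = e^(π×0.4307)·tan²(56.65°) = 3.869 × 2.309 = 8.93.
N_c = (8.93 − 1)/tan23.3° = 18.42.
Effective surcharge at the founding depth q = γ·D_f = 20.3 × 1.4 = 28.42 kPa.
q_ult = c·N_c + q·N_q + 0.5·γ·B·N_γ
     = 25 × 18.419 + 28.42 × 8.9325 + 0.5 × 20.3 × 0.93 × 5.12
     = 460.48 + 253.86 + 48.33 = 762.67 kPa.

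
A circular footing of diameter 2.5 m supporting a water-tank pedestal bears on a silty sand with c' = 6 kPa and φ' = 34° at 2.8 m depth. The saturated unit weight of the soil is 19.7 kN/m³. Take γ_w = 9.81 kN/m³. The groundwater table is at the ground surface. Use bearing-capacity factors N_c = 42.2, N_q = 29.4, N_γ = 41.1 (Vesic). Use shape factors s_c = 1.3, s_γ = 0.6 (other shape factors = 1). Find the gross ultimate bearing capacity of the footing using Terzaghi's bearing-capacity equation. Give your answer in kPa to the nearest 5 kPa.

γ' = 19.7 − 9.81 = 9.89 kN/m³ (submerged throughout). q = 9.89 × 2.8 = 27.692 kPa; the same γ' applies in the ½γBN_γ term.
c·N_c·s_c = 6 × 42.2 × 1.3 = 329.16 kPa
q·N_q = 27.692 × 29.4 = 814.14 kPa
0.5·γ·B·N_γ·s_γ = 0.5 × 9.89 × 2.5 × 41.1 × 0.6 = 304.86 kPa
q_ult = 329.16 + 814.14 + 304.86 = 1448.2 kPa.

q_ult ≈ 1450 kPa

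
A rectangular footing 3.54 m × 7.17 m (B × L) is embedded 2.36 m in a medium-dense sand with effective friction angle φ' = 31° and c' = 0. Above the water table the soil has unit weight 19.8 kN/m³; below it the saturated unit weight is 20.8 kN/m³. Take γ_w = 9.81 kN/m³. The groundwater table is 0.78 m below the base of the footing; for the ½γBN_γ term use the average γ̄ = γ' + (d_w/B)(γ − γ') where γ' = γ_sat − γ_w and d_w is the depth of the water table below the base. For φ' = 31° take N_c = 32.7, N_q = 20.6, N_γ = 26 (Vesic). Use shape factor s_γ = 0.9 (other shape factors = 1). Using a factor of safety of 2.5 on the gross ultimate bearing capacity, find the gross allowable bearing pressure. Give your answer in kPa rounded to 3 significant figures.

q = γ·D_f = 19.8 × 2.36 = 46.728 kPa.
γ' = 10.99 kN/m³; averaging over the depth B below the base, γ̄ = γ' + (d_w/B)(γ − γ') = 12.931 kN/m³.
q·N_q = 46.728 × 20.6 = 962.6 kPa
0.5·γ·B·N_γ·s_γ = 0.5 × 12.931 × 3.54 × 26 × 0.9 = 535.58 kPa
q_ult = 962.6 + 535.58 = 1498.2 kPa.
q_all = 1498.2 / 2.5 = 599.27 kPa.

q_all ≈ 599 kPa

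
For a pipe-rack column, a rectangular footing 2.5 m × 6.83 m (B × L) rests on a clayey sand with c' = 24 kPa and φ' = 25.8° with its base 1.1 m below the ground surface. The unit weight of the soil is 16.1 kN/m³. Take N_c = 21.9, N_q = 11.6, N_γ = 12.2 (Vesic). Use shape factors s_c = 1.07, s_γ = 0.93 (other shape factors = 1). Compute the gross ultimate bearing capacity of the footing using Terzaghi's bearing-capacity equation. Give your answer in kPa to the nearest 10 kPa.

q_ult ≈ 1000 kPa

Overburden at base level: q = 16.1 × 1.1 = 17.71 kPa.
Cohesion term c·N_c·s_c = 24 × 21.9 × 1.07 = 562.39 kPa; surcharge term q·N_q = 17.71 × 11.6 = 205.44 kPa; self-weight term 0.5·γ·B·N_γ·s_γ = 0.5 × 16.1 × 2.5 × 12.2 × 0.93 = 228.34 kPa.
q_ult = 562.39 + 205.44 + 228.34 = 996.17 kPa.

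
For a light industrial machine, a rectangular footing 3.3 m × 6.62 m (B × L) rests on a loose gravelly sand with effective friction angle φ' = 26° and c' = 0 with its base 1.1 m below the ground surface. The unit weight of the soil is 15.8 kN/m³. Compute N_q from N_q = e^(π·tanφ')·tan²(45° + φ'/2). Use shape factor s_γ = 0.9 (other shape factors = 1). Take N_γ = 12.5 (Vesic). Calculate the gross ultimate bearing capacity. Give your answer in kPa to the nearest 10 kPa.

q_ult ≈ 500 kPa

tan26° = 0.4877, so N_q = e^(π×0.4877)·tan²(58°) = 4.629 × 2.561 = 11.85.
q = γ·D_f = 15.8 × 1.1 = 17.38 kPa.
q·N_q = 17.38 × 11.854 = 206.03 kPa
0.5·γ·B·N_γ·s_γ = 0.5 × 15.8 × 3.3 × 12.5 × 0.9 = 293.29 kPa
q_ult = 206.03 + 293.29 = 499.31 kPa.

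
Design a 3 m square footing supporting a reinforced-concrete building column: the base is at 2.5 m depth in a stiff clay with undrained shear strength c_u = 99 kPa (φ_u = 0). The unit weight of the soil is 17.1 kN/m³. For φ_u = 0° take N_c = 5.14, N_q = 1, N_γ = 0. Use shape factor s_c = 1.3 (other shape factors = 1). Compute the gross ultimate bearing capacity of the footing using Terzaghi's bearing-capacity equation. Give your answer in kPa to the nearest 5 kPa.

q_ult ≈ 705 kPa

Overburden at base level: q = 17.1 × 2.5 = 42.75 kPa.
Cohesion term c·N_c·s_c = 99 × 5.14 × 1.3 = 661.52 kPa; surcharge term q·N_q = 42.75 × 1 = 42.75 kPa.
q_ult = 661.52 + 42.75 = 704.27 kPa.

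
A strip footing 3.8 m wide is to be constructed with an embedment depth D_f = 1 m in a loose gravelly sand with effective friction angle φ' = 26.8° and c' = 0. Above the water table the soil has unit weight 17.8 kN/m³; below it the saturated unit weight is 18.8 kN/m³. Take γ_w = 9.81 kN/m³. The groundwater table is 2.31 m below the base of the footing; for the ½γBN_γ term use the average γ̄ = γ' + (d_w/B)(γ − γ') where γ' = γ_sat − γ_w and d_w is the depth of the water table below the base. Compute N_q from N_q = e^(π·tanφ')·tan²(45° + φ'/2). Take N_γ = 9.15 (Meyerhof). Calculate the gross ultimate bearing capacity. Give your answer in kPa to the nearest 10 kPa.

q_ult ≈ 480 kPa

tan26.8° = 0.5051, so N_q = e^(π×0.5051)·tan²(58.4°) = 4.889 × 2.642 = 12.92.
q = γ·D_f = 17.8 × 1 = 17.8 kPa.
γ' = 8.99 kN/m³; averaging over the depth B below the base, γ̄ = γ' + (d_w/B)(γ − γ') = 14.346 kN/m³.
q·N_q = 17.8 × 12.917 = 229.92 kPa
0.5·γ·B·N_γ = 0.5 × 14.346 × 3.8 × 9.15 = 249.4 kPa
q_ult = 229.92 + 249.4 = 479.32 kPa.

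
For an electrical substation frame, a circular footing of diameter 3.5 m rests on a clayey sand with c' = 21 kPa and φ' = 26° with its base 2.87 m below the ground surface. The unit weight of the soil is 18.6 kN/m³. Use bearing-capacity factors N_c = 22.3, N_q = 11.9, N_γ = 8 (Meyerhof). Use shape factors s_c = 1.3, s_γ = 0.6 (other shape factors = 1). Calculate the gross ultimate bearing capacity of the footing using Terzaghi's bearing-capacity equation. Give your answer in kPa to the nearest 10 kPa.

q_ult ≈ 1400 kPa

Effective surcharge at the founding depth q = γ·D_f = 18.6 × 2.87 = 53.382 kPa.
q_ult = c·N_c·s_c + q·N_q + 0.5·γ·B·N_γ·s_γ
     = 21 × 22.3 × 1.3 + 53.382 × 11.9 + 0.5 × 18.6 × 3.5 × 8 × 0.6
     = 608.79 + 635.25 + 156.24 = 1400.3 kPa.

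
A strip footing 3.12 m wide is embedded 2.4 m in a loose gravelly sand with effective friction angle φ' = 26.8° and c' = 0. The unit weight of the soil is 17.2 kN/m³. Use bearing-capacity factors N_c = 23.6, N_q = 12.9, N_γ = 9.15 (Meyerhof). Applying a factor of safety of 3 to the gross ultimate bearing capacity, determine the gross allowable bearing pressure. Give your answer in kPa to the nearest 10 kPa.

Overburden at base level: q = 17.2 × 2.4 = 41.28 kPa.
Surcharge term q·N_q = 41.28 × 12.9 = 532.51 kPa; self-weight term 0.5·γ·B·N_γ = 0.5 × 17.2 × 3.12 × 9.15 = 245.51 kPa.
q_ult = 532.51 + 245.51 = 778.02 kPa.
q_all = q_ult / FS = 778.02 / 3 = 259.34 kPa.

q_all ≈ 260 kPa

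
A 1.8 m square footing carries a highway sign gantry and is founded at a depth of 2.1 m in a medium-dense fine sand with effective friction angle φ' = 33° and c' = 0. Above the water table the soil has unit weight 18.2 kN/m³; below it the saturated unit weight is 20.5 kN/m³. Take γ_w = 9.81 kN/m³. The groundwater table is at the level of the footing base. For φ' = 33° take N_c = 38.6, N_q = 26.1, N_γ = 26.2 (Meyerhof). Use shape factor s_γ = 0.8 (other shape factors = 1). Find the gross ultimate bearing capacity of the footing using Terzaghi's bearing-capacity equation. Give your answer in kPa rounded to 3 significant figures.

q_ult ≈ 1200 kPa

Overburden at base level: q = 18.2 × 2.1 = 38.22 kPa.
Below the base the soil is submerged, so the ½γBN_γ term uses γ' = 20.5 − 9.81 = 10.69 kN/m³.
Surcharge term q·N_q = 38.22 × 26.1 = 997.54 kPa; self-weight term 0.5·γ·B·N_γ·s_γ = 0.5 × 10.69 × 1.8 × 26.2 × 0.8 = 201.66 kPa.
q_ult = 997.54 + 201.66 = 1199.2 kPa.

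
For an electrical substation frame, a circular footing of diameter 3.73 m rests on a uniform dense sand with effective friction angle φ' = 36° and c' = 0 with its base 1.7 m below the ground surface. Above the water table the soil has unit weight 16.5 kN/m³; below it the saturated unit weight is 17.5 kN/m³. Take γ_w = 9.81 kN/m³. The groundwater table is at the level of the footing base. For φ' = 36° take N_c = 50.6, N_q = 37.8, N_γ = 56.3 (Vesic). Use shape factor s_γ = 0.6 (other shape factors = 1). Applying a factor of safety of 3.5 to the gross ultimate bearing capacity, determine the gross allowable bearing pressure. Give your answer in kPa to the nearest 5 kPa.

q_all ≈ 440 kPa

Effective surcharge at the founding depth q = γ·D_f = 16.5 × 1.7 = 28.05 kPa.
The water table coincides with the base, so in the self-weight term γ → γ' = 7.69 kN/m³.
q_ult = q·N_q + 0.5·γ·B·N_γ·s_γ
     = 28.05 × 37.8 + 0.5 × 7.69 × 3.73 × 56.3 × 0.6
     = 1060.3 + 484.47 = 1544.8 kPa.
q_all = q_ult / FS = 1544.8 / 3.5 = 441.36 kPa.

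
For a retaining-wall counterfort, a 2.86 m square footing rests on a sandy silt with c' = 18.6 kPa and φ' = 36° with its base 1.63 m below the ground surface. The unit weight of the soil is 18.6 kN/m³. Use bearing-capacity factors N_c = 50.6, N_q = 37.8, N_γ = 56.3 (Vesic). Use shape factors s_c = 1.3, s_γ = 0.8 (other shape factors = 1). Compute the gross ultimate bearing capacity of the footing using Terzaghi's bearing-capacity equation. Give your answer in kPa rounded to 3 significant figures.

q_ult ≈ 3570 kPa

q = γ·D_f = 18.6 × 1.63 = 30.318 kPa.
c·N_c·s_c = 18.6 × 50.6 × 1.3 = 1223.5 kPa
q·N_q = 30.318 × 37.8 = 1146 kPa
0.5·γ·B·N_γ·s_γ = 0.5 × 18.6 × 2.86 × 56.3 × 0.8 = 1198 kPa
q_ult = 1223.5 + 1146 + 1198 = 3567.5 kPa.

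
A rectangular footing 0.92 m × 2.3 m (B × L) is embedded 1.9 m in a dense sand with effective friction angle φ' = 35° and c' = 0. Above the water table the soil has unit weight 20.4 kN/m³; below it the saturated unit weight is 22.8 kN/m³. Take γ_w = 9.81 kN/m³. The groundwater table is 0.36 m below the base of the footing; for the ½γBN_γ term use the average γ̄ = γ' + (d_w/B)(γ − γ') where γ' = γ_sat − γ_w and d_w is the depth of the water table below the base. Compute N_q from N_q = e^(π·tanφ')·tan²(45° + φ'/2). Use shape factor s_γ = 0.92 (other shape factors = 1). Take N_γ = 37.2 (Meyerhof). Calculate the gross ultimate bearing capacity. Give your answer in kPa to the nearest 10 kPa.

q_ult ≈ 1540 kPa

tan35° = 0.7002, so N_q = e^(π×0.7002)·tan²(62.5°) = 9.023 × 3.69 = 33.3.
q = γ·D_f = 20.4 × 1.9 = 38.76 kPa.
γ' = 12.99 kN/m³; averaging over the depth B below the base, γ̄ = γ' + (d_w/B)(γ − γ') = 15.89 kN/m³.
q·N_q = 38.76 × 33.296 = 1290.6 kPa
0.5·γ·B·N_γ·s_γ = 0.5 × 15.89 × 0.92 × 37.2 × 0.92 = 250.15 kPa
q_ult = 1290.6 + 250.15 = 1540.7 kPa.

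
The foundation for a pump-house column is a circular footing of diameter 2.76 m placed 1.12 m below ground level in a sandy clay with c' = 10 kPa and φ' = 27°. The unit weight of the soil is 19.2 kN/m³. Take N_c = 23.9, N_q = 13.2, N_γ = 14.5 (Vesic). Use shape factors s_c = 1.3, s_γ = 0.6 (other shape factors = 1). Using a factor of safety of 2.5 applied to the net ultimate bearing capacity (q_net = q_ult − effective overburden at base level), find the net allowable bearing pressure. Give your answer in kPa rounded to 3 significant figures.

q_all(net) ≈ 321 kPa

Effective surcharge at the founding depth q = γ·D_f = 19.2 × 1.12 = 21.504 kPa.
q_ult = c·N_c·s_c + q·N_q + 0.5·γ·B·N_γ·s_γ
     = 10 × 23.9 × 1.3 + 21.504 × 13.2 + 0.5 × 19.2 × 2.76 × 14.5 × 0.6
     = 310.7 + 283.85 + 230.52 = 825.07 kPa.
Net ultimate: q_net = 825.07 − 21.504 = 803.56 kPa.
q_all(net) = 803.56 / 2.5 = 321.43 kPa.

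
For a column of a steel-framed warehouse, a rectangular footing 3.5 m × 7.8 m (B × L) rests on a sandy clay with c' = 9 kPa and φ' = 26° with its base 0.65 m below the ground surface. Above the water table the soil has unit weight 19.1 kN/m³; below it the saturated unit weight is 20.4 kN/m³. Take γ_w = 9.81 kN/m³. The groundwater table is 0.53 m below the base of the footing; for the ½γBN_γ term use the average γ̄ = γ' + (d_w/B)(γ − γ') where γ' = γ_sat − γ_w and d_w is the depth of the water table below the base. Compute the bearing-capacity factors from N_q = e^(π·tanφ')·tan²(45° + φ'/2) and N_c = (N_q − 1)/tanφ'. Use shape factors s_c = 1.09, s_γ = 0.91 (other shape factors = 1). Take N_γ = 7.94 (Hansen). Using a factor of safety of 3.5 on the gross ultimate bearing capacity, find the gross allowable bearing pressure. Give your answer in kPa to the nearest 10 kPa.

q_all ≈ 150 kPa

N_q = e^(π·tan26°)·tan²(58°) = 11.85; N_c = (N_q − 1)/tanφ' = 22.25.
q = γ·D_f = 19.1 × 0.65 = 12.415 kPa.
γ' = 10.59 kN/m³; averaging over the depth B below the base, γ̄ = γ' + (d_w/B)(γ − γ') = 11.879 kN/m³.
c·N_c·s_c = 9 × 22.254 × 1.09 = 218.32 kPa
q·N_q = 12.415 × 11.854 = 147.17 kPa
0.5·γ·B·N_γ·s_γ = 0.5 × 11.879 × 3.5 × 7.94 × 0.91 = 150.2 kPa
q_ult = 218.32 + 147.17 + 150.2 = 515.68 kPa.
q_all = 515.68 / 3.5 = 147.34 kPa.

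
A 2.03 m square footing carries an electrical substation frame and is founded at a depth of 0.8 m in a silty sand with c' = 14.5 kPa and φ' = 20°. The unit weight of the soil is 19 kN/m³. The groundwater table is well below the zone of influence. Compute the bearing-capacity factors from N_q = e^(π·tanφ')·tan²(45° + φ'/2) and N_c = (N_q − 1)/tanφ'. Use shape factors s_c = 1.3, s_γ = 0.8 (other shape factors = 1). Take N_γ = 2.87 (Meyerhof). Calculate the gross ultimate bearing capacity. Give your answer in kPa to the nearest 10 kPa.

tan20° = 0.364, so N_q = e^(π×0.364)·tan²(55°) = 3.138 × 2.04 = 6.4.
N_c = (6.4 − 1)/tan20° = 14.83.
q = γ·D_f = 19 × 0.8 = 15.2 kPa.
c·N_c·s_c = 14.5 × 14.835 × 1.3 = 279.63 kPa
q·N_q = 15.2 × 6.3994 = 97.271 kPa
0.5·γ·B·N_γ·s_γ = 0.5 × 19 × 2.03 × 2.87 × 0.8 = 44.278 kPa
q_ult = 279.63 + 97.271 + 44.278 = 421.18 kPa.

q_ult ≈ 420 kPa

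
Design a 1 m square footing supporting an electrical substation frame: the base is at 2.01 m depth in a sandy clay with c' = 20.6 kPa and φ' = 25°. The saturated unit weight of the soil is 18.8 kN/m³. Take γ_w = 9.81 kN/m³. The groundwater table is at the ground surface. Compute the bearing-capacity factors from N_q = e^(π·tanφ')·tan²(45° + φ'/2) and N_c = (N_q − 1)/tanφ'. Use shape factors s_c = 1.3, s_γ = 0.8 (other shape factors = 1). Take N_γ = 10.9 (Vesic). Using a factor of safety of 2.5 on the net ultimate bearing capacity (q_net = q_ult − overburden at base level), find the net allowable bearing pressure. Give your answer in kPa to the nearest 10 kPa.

N_q = e^(π·tan25°)·tan²(57.5°) = 10.66; N_c = (N_q − 1)/tanφ' = 20.72.
Water table at ground surface, so effective unit weight γ' = 18.8 − 9.81 = 8.99 kN/m³ is used throughout; overburden q = 8.99 × 2.01 = 18.07 kPa; the same γ' applies in the ½γBN_γ term.
Cohesion term c·N_c·s_c = 20.6 × 20.721 × 1.3 = 554.9 kPa; surcharge term q·N_q = 18.07 × 10.662 = 192.66 kPa; self-weight term 0.5·γ·B·N_γ·s_γ = 0.5 × 8.99 × 1 × 10.9 × 0.8 = 39.196 kPa.
q_ult = 554.9 + 192.66 + 39.196 = 786.76 kPa.
q_net = 786.76 − 18.07 = 768.69 kPa.
q_all(net) = 768.69 / 2.5 = 307.47 kPa.

q_all(net) ≈ 310 kPa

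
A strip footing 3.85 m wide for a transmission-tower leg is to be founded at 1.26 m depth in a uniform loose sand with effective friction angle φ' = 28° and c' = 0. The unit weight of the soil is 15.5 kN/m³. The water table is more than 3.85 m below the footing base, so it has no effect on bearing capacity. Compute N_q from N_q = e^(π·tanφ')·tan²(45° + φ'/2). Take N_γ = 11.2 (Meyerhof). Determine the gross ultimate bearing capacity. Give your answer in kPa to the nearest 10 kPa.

tan28° = 0.5317, so N_q = e^(π×0.5317)·tan²(59°) = 5.314 × 2.77 = 14.72.
Effective surcharge at the founding depth q = γ·D_f = 15.5 × 1.26 = 19.53 kPa.
q_ult = q·N_q + 0.5·γ·B·N_γ
     = 19.53 × 14.72 + 0.5 × 15.5 × 3.85 × 11.2
     = 287.48 + 334.18 = 621.66 kPa.

q_ult ≈ 620 kPa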